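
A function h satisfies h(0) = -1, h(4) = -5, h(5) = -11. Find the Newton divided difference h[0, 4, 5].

-1

h[0,4] = (-5 - (-1)) / (4 - 0) = -1
h[4,5] = (-11 - (-5)) / (5 - 4) = -6
h[0,4,5] = (-6 - (-1)) / (5 - 0) = -1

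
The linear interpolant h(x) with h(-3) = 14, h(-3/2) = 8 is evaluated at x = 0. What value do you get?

L_0(0) = (3/2)/[(-3/2)] = -1
L_1(0) = (3)/[(3/2)] = 2
Sum: 14·(-1) + 8·(2) = 2

2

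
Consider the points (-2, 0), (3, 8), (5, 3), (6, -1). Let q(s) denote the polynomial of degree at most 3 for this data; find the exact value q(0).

L_0(0) = (-3)·(-5)·(-6)/[(-5)·(-7)·(-8)] = 9/28
L_1(0) = (2)·(-5)·(-6)/[(5)·(-2)·(-3)] = 2
L_2(0) = (2)·(-3)·(-6)/[(7)·(2)·(-1)] = -18/7
L_3(0) = (2)·(-3)·(-5)/[(8)·(3)·(1)] = 5/4
Sum: 0 + 8·(2) + 3·(-18/7) + (-1)·(5/4) = 197/28

197/28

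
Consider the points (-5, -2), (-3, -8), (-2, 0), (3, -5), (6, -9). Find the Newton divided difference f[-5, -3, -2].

11/3

f[-5,-3] = (-8 - (-2)) / (-3 - (-5)) = -3
f[-3,-2] = (0 - (-8)) / (-2 - (-3)) = 8
f[-5,-3,-2] = (8 - (-3)) / (-2 - (-5)) = 11/3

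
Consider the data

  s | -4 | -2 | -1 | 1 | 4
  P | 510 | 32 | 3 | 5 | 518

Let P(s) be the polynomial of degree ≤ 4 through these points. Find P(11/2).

14701/8

Using Newton's divided-difference form:
P[-4,-2] = (32 - 510) / (-2 - (-4)) = -239
P[-2,-1] = (3 - 32) / (-1 - (-2)) = -29
P[-1,1] = (5 - 3) / (1 - (-1)) = 1
P[1,4] = (518 - 5) / (4 - 1) = 171
P[-4,-2,-1] = (-29 - (-239)) / (-1 - (-4)) = 70
P[-2,-1,1] = (1 - (-29)) / (1 - (-2)) = 10
P[-1,1,4] = (171 - 1) / (4 - (-1)) = 34
P[-4,-2,-1,1] = (10 - 70) / (1 - (-4)) = -12
P[-2,-1,1,4] = (34 - 10) / (4 - (-2)) = 4
P[-4,-2,-1,1,4] = (4 - (-12)) / (4 - (-4)) = 2
P(11/2) = 510 + (-239)·(19/2) + 70·(19/2)·(15/2) + (-12)·(19/2)·(15/2)·(13/2) + 2·(19/2)·(15/2)·(13/2)·(9/2) = 14701/8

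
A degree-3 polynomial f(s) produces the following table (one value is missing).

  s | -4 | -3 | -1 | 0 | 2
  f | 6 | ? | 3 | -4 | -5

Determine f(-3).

35/3

The 4 known values determine f uniquely (degree ≤ 3).
L_0(-3) = (-2)·(-3)·(-5)/[(-3)·(-4)·(-6)] = 5/12
L_1(-3) = (1)·(-3)·(-5)/[(3)·(-1)·(-3)] = 5/3
L_2(-3) = (1)·(-2)·(-5)/[(4)·(1)·(-2)] = -5/4
L_3(-3) = (1)·(-2)·(-3)/[(6)·(3)·(2)] = 1/6
Sum: 6·(5/12) + 3·(5/3) + (-4)·(-5/4) + (-5)·(1/6) = 35/3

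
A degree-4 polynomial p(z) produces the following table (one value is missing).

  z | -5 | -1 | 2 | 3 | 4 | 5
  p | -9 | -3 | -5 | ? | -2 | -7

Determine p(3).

-823/315

The 5 known values determine p uniquely (degree ≤ 4).
L_0(3) = (4)·(1)·(-1)·(-2)/[(-4)·(-7)·(-9)·(-10)] = 1/315
L_1(3) = (8)·(1)·(-1)·(-2)/[(4)·(-3)·(-5)·(-6)] = -2/45
L_2(3) = (8)·(4)·(-1)·(-2)/[(7)·(3)·(-2)·(-3)] = 32/63
L_3(3) = (8)·(4)·(1)·(-2)/[(9)·(5)·(2)·(-1)] = 32/45
L_4(3) = (8)·(4)·(1)·(-1)/[(10)·(6)·(3)·(1)] = -8/45
Sum: (-9)·(1/315) + (-3)·(-2/45) + (-5)·(32/63) + (-2)·(32/45) + (-7)·(-8/45) = -823/315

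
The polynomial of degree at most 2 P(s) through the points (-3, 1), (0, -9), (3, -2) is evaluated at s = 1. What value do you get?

Using Newton's divided-difference form:
P[-3,0] = (-9 - 1) / (0 - (-3)) = -10/3
P[0,3] = (-2 - (-9)) / (3 - 0) = 7/3
P[-3,0,3] = (7/3 - (-10/3)) / (3 - (-3)) = 17/18
P(1) = 1 + (-10/3)·(4) + (17/18)·(4)·(1) = -77/9

-77/9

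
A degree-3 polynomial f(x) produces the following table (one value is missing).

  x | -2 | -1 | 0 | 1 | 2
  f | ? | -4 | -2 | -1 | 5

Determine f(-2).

The 4 known values determine f uniquely (degree ≤ 3).
Evaluate each Lagrange basis at x = -2:
L_0(-2) = (-2)·(-3)·(-4)/[(-1)·(-2)·(-3)] = 4
L_1(-2) = (-1)·(-3)·(-4)/[(1)·(-1)·(-2)] = -6
L_2(-2) = (-1)·(-2)·(-4)/[(2)·(1)·(-1)] = 4
L_3(-2) = (-1)·(-2)·(-3)/[(3)·(2)·(1)] = -1
Sum: (-4)·(4) + (-2)·(-6) + (-1)·(4) + 5·(-1) = -13

-13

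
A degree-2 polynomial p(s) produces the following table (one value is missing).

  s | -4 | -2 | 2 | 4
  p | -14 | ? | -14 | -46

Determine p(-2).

The 3 known values determine p uniquely (degree ≤ 2).
Evaluate each Lagrange basis at s = -2:
L_0(-2) = (-4)·(-6)/[(-6)·(-8)] = 1/2
L_1(-2) = (2)·(-6)/[(6)·(-2)] = 1
L_2(-2) = (2)·(-4)/[(8)·(2)] = -1/2
Sum: (-14)·(1/2) + (-14)·(1) + (-46)·(-1/2) = 2

2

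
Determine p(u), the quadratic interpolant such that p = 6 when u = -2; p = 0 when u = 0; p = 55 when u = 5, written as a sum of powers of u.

p(u) = 2u^2 + u

Newton's divided differences:
p[-2,0] = (0 - 6) / (0 - (-2)) = -3
p[0,5] = (55 - 0) / (5 - 0) = 11
p[-2,0,5] = (11 - (-3)) / (5 - (-2)) = 2
p(u) = 6 + (-3)·(u + 2) + 2·(u + 2)u
Expanding: p(u) = 2u^2 + u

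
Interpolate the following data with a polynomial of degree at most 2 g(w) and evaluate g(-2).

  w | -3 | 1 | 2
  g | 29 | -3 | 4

L_0(-2) = (-3)·(-4)/[(-4)·(-5)] = 3/5
L_1(-2) = (1)·(-4)/[(4)·(-1)] = 1
L_2(-2) = (1)·(-3)/[(5)·(1)] = -3/5
Sum: 29·(3/5) + (-3)·(1) + 4·(-3/5) = 12

12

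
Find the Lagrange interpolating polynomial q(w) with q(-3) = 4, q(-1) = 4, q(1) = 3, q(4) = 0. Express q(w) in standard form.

q(w) = (1/280)w^3 - (4/35)w^2 - (141/280)w + 253/70

Build the Lagrange basis polynomials:
L_0(w) = (w + 1)(w - 1)(w - 4) / [-56] = -(1/56)w^3 + (1/14)w^2 + (1/56)w - 1/14
L_1(w) = (w + 3)(w - 1)(w - 4) / [20] = (1/20)w^3 - (1/10)w^2 - (11/20)w + 3/5
L_2(w) = (w + 3)(w + 1)(w - 4) / [-24] = -(1/24)w^3 + (13/24)w + 1/2
L_3(w) = (w + 3)(w + 1)(w - 1) / [105] = (1/105)w^3 + (1/35)w^2 - (1/105)w - 1/35
q(w) = 4·L_0 + 4·L_1 + 3·L_2 + 0·L_3
  4·L_0(w) = -(1/14)w^3 + (2/7)w^2 + (1/14)w - 2/7
  4·L_1(w) = (1/5)w^3 - (2/5)w^2 - (11/5)w + 12/5
  3·L_2(w) = -(1/8)w^3 + (13/8)w + 3/2
  0·L_3(w) = 0
Adding term by term: (1/280)w^3 - (4/35)w^2 - (141/280)w + 253/70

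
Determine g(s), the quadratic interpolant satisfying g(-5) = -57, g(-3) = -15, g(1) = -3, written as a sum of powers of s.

g(s) = -3s^2 - 3s + 3

Build the Lagrange basis polynomials:
L_0(s) = (s + 3)(s - 1) / [12] = (1/12)s^2 + (1/6)s - 1/4
L_1(s) = (s + 5)(s - 1) / [-8] = -(1/8)s^2 - (1/2)s + 5/8
L_2(s) = (s + 5)(s + 3) / [24] = (1/24)s^2 + (1/3)s + 5/8
g(s) = (-57)·L_0 + (-15)·L_1 + (-3)·L_2
  (-57)·L_0(s) = -(19/4)s^2 - (19/2)s + 57/4
  (-15)·L_1(s) = (15/8)s^2 + (15/2)s - 75/8
  (-3)·L_2(s) = -(1/8)s^2 - s - 15/8
Adding term by term: -3s^2 - 3s + 3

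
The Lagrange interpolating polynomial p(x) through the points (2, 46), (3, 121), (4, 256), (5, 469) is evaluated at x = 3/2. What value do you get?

Evaluate each Lagrange basis at x = 3/2:
L_0(3/2) = (-3/2)·(-5/2)·(-7/2)/[(-1)·(-2)·(-3)] = 35/16
L_1(3/2) = (-1/2)·(-5/2)·(-7/2)/[(1)·(-1)·(-2)] = -35/16
L_2(3/2) = (-1/2)·(-3/2)·(-7/2)/[(2)·(1)·(-1)] = 21/16
L_3(3/2) = (-1/2)·(-3/2)·(-5/2)/[(3)·(2)·(1)] = -5/16
Sum: 46·(35/16) + 121·(-35/16) + 256·(21/16) + 469·(-5/16) = 203/8

203/8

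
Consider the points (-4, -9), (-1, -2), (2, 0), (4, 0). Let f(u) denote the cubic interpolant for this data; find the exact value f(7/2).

5/128

L_0(7/2) = (9/2)·(3/2)·(-1/2)/[(-3)·(-6)·(-8)] = 3/128
L_1(7/2) = (15/2)·(3/2)·(-1/2)/[(3)·(-3)·(-5)] = -1/8
L_2(7/2) = (15/2)·(9/2)·(-1/2)/[(6)·(3)·(-2)] = 15/32
L_3(7/2) = (15/2)·(9/2)·(3/2)/[(8)·(5)·(2)] = 81/128
Sum: (-9)·(3/128) + (-2)·(-1/8) + 0 + 0 = 5/128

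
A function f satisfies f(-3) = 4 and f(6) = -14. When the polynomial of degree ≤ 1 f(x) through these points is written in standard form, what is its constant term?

-2

Build the Lagrange basis polynomials:
L_0(x) = (x - 6) / [-9] = -(1/9)x + 2/3
L_1(x) = (x + 3) / [9] = (1/9)x + 1/3
f(x) = 4·L_0 + (-14)·L_1
Only the constant term is needed; take it from each L_i and combine:
4·(2/3) + (-14)·(1/3) = -2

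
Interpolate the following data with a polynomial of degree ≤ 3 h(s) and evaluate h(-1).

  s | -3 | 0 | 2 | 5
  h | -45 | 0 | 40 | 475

1

Evaluate each Lagrange basis at s = -1:
L_0(-1) = (-1)·(-3)·(-6)/[(-3)·(-5)·(-8)] = 3/20
L_1(-1) = (2)·(-3)·(-6)/[(3)·(-2)·(-5)] = 6/5
L_2(-1) = (2)·(-1)·(-6)/[(5)·(2)·(-3)] = -2/5
L_3(-1) = (2)·(-1)·(-3)/[(8)·(5)·(3)] = 1/20
Sum: (-45)·(3/20) + 0 + 40·(-2/5) + 475·(1/20) = 1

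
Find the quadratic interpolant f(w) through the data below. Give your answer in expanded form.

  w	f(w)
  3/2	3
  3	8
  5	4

f(w) = -(32/21)w^2 + (214/21)w - 62/7

L_0(w) = (w - 3)(w - 5) / [21/4] = (4/21)w^2 - (32/21)w + 20/7
L_1(w) = (w - 3/2)(w - 5) / [-3] = -(1/3)w^2 + (13/6)w - 5/2
L_2(w) = (w - 3/2)(w - 3) / [7] = (1/7)w^2 - (9/14)w + 9/14
f(w) = 3·L_0 + 8·L_1 + 4·L_2
  3·L_0(w) = (4/7)w^2 - (32/7)w + 60/7
  8·L_1(w) = -(8/3)w^2 + (52/3)w - 20
  4·L_2(w) = (4/7)w^2 - (18/7)w + 18/7
Adding term by term: -(32/21)w^2 + (214/21)w - 62/7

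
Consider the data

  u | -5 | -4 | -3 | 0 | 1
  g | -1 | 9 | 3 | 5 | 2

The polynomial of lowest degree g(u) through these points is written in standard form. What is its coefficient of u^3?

-89/30

Build the Lagrange basis polynomials:
L_0(u) = (u + 4)(u + 3)u(u - 1) / [60] = (1/60)u^4 + (1/10)u^3 + (1/12)u^2 - (1/5)u
L_1(u) = (u + 5)(u + 3)u(u - 1) / [-20] = -(1/20)u^4 - (7/20)u^3 - (7/20)u^2 + (3/4)u
L_2(u) = (u + 5)(u + 4)u(u - 1) / [24] = (1/24)u^4 + (1/3)u^3 + (11/24)u^2 - (5/6)u
L_3(u) = (u + 5)(u + 4)(u + 3)(u - 1) / [-60] = -(1/60)u^4 - (11/60)u^3 - (7/12)u^2 - (13/60)u + 1
L_4(u) = (u + 5)(u + 4)(u + 3)u / [120] = (1/120)u^4 + (1/10)u^3 + (47/120)u^2 + (1/2)u
g(u) = (-1)·L_0 + 9·L_1 + 3·L_2 + 5·L_3 + 2·L_4
Only the coefficient of u^3 is needed; take it from each L_i and combine:
(-1)·(1/10) + 9·(-7/20) + 3·(1/3) + 5·(-11/60) + 2·(1/10) = -89/30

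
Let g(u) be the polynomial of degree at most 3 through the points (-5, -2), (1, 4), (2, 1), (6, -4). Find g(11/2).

Evaluate each Lagrange basis at u = 11/2:
L_0(11/2) = (9/2)·(7/2)·(-1/2)/[(-6)·(-7)·(-11)] = 3/176
L_1(11/2) = (21/2)·(7/2)·(-1/2)/[(6)·(-1)·(-5)] = -49/80
L_2(11/2) = (21/2)·(9/2)·(-1/2)/[(7)·(1)·(-4)] = 27/32
L_3(11/2) = (21/2)·(9/2)·(7/2)/[(11)·(5)·(4)] = 1323/1760
Sum: (-2)·(3/176) + 4·(-49/80) + 1·(27/32) + (-4)·(1323/1760) = -8179/1760

-8179/1760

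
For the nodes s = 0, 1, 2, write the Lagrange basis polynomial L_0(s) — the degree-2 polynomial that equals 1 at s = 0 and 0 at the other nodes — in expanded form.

L_0(s) = (s - 1)(s - 2) / [(-1)·(-2)]
       = (s^2 - 3s + 2) / (2)

L_0(s) = (1/2)s^2 - (3/2)s + 1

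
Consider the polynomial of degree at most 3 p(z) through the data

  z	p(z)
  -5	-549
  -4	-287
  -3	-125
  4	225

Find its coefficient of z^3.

Build the Lagrange basis polynomials:
L_0(z) = (z + 4)(z + 3)(z - 4) / [-18] = -(1/18)z^3 - (1/6)z^2 + (8/9)z + 8/3
L_1(z) = (z + 5)(z + 3)(z - 4) / [8] = (1/8)z^3 + (1/2)z^2 - (17/8)z - 15/2
L_2(z) = (z + 5)(z + 4)(z - 4) / [-14] = -(1/14)z^3 - (5/14)z^2 + (8/7)z + 40/7
L_3(z) = (z + 5)(z + 4)(z + 3) / [504] = (1/504)z^3 + (1/42)z^2 + (47/504)z + 5/42
p(z) = (-549)·L_0 + (-287)·L_1 + (-125)·L_2 + 225·L_3
Only the coefficient of z^3 is needed; take it from each L_i and combine:
(-549)·(-1/18) + (-287)·(1/8) + (-125)·(-1/14) + 225·(1/504) = 4

4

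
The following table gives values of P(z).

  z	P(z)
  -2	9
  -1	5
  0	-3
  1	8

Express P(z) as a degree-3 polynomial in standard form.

P(z) = (23/6)z^3 + (19/2)z^2 - (7/3)z - 3

Build the Lagrange basis polynomials:
L_0(z) = (z + 1)z(z - 1) / [-6] = -(1/6)z^3 + (1/6)z
L_1(z) = (z + 2)z(z - 1) / [2] = (1/2)z^3 + (1/2)z^2 - z
L_2(z) = (z + 2)(z + 1)(z - 1) / [-2] = -(1/2)z^3 - z^2 + (1/2)z + 1
L_3(z) = (z + 2)(z + 1)z / [6] = (1/6)z^3 + (1/2)z^2 + (1/3)z
P(z) = 9·L_0 + 5·L_1 + (-3)·L_2 + 8·L_3
  9·L_0(z) = -(3/2)z^3 + (3/2)z
  5·L_1(z) = (5/2)z^3 + (5/2)z^2 - 5z
  (-3)·L_2(z) = (3/2)z^3 + 3z^2 - (3/2)z - 3
  8·L_3(z) = (4/3)z^3 + 4z^2 + (8/3)z
Adding term by term: (23/6)z^3 + (19/2)z^2 - (7/3)z - 3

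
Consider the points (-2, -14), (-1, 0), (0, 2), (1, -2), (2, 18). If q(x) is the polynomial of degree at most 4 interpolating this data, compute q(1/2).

-9/16

Using Newton's divided-difference form:
q[-2,-1] = (0 - (-14)) / (-1 - (-2)) = 14
q[-1,0] = (2 - 0) / (0 - (-1)) = 2
q[0,1] = (-2 - 2) / (1 - 0) = -4
q[1,2] = (18 - (-2)) / (2 - 1) = 20
q[-2,-1,0] = (2 - 14) / (0 - (-2)) = -6
q[-1,0,1] = (-4 - 2) / (1 - (-1)) = -3
q[0,1,2] = (20 - (-4)) / (2 - 0) = 12
q[-2,-1,0,1] = (-3 - (-6)) / (1 - (-2)) = 1
q[-1,0,1,2] = (12 - (-3)) / (2 - (-1)) = 5
q[-2,-1,0,1,2] = (5 - 1) / (2 - (-2)) = 1
q(1/2) = -14 + 14·(5/2) + (-6)·(5/2)·(3/2) + 1·(5/2)·(3/2)·(1/2) + 1·(5/2)·(3/2)·(1/2)·(-1/2) = -9/16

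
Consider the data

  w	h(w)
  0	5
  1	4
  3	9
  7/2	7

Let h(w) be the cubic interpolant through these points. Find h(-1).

593/35

Evaluate each Lagrange basis at w = -1:
L_0(-1) = (-2)·(-4)·(-9/2)/[(-1)·(-3)·(-7/2)] = 24/7
L_1(-1) = (-1)·(-4)·(-9/2)/[(1)·(-2)·(-5/2)] = -18/5
L_2(-1) = (-1)·(-2)·(-9/2)/[(3)·(2)·(-1/2)] = 3
L_3(-1) = (-1)·(-2)·(-4)/[(7/2)·(5/2)·(1/2)] = -64/35
Sum: 5·(24/7) + 4·(-18/5) + 9·(3) + 7·(-64/35) = 593/35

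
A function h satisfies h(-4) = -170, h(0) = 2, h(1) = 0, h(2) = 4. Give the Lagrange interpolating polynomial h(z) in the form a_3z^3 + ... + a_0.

h(z) = 2z^3 - 3z^2 - z + 2

L_0(z) = z(z - 1)(z - 2) / [-120] = -(1/120)z^3 + (1/40)z^2 - (1/60)z
L_1(z) = (z + 4)(z - 1)(z - 2) / [8] = (1/8)z^3 + (1/8)z^2 - (5/4)z + 1
L_2(z) = (z + 4)z(z - 2) / [-5] = -(1/5)z^3 - (2/5)z^2 + (8/5)z
L_3(z) = (z + 4)z(z - 1) / [12] = (1/12)z^3 + (1/4)z^2 - (1/3)z
h(z) = (-170)·L_0 + 2·L_1 + 0·L_2 + 4·L_3
  (-170)·L_0(z) = (17/12)z^3 - (17/4)z^2 + (17/6)z
  2·L_1(z) = (1/4)z^3 + (1/4)z^2 - (5/2)z + 2
  0·L_2(z) = 0
  4·L_3(z) = (1/3)z^3 + z^2 - (4/3)z
Adding term by term: 2z^3 - 3z^2 - z + 2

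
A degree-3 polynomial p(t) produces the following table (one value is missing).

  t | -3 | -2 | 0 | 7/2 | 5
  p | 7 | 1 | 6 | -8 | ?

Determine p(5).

The 4 known values determine p uniquely (degree ≤ 3).
L_0(5) = (7)·(5)·(3/2)/[(-1)·(-3)·(-13/2)] = -35/13
L_1(5) = (8)·(5)·(3/2)/[(1)·(-2)·(-11/2)] = 60/11
L_2(5) = (8)·(7)·(3/2)/[(3)·(2)·(-7/2)] = -4
L_3(5) = (8)·(7)·(5)/[(13/2)·(11/2)·(7/2)] = 320/143
Sum: 7·(-35/13) + 1·(60/11) + 6·(-4) + (-8)·(320/143) = -7907/143

-7907/143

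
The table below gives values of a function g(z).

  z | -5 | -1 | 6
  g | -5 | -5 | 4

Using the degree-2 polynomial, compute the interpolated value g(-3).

-421/77

Evaluate each Lagrange basis at z = -3:
L_0(-3) = (-2)·(-9)/[(-4)·(-11)] = 9/22
L_1(-3) = (2)·(-9)/[(4)·(-7)] = 9/14
L_2(-3) = (2)·(-2)/[(11)·(7)] = -4/77
Sum: (-5)·(9/22) + (-5)·(9/14) + 4·(-4/77) = -421/77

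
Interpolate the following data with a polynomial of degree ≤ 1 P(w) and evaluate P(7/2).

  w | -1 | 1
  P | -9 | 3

18

Evaluate each Lagrange basis at w = 7/2:
L_0(7/2) = (5/2)/[(-2)] = -5/4
L_1(7/2) = (9/2)/[(2)] = 9/4
Sum: (-9)·(-5/4) + 3·(9/4) = 18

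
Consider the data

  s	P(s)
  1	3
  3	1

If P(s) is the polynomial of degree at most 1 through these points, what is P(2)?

L_0(2) = (-1)/[(-2)] = 1/2
L_1(2) = (1)/[(2)] = 1/2
Sum: 3·(1/2) + 1·(1/2) = 2

2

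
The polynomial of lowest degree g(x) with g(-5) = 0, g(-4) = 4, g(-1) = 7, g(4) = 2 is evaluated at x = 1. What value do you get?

Using Newton's divided-difference form:
g[-5,-4] = (4 - 0) / (-4 - (-5)) = 4
g[-4,-1] = (7 - 4) / (-1 - (-4)) = 1
g[-1,4] = (2 - 7) / (4 - (-1)) = -1
g[-5,-4,-1] = (1 - 4) / (-1 - (-5)) = -3/4
g[-4,-1,4] = (-1 - 1) / (4 - (-4)) = -1/4
g[-5,-4,-1,4] = (-1/4 - (-3/4)) / (4 - (-5)) = 1/18
g(1) = 0 + 4·(6) + (-3/4)·(6)·(5) + (1/18)·(6)·(5)·(2) = 29/6

29/6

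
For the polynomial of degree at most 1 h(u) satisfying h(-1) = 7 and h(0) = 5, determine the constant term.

5

L_0(u) = u / [-1] = -u
L_1(u) = (u + 1) / [1] = u + 1
h(u) = 7·L_0 + 5·L_1
Only the constant term is needed; take it from each L_i and combine:
7·(0) + 5·(1) = 5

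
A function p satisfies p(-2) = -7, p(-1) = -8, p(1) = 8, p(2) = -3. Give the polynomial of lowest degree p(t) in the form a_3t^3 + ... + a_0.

Build the Lagrange basis polynomials:
L_0(t) = (t + 1)(t - 1)(t - 2) / [-12] = -(1/12)t^3 + (1/6)t^2 + (1/12)t - 1/6
L_1(t) = (t + 2)(t - 1)(t - 2) / [6] = (1/6)t^3 - (1/6)t^2 - (2/3)t + 2/3
L_2(t) = (t + 2)(t + 1)(t - 2) / [-6] = -(1/6)t^3 - (1/6)t^2 + (2/3)t + 2/3
L_3(t) = (t + 2)(t + 1)(t - 1) / [12] = (1/12)t^3 + (1/6)t^2 - (1/12)t - 1/6
p(t) = (-7)·L_0 + (-8)·L_1 + 8·L_2 + (-3)·L_3
  (-7)·L_0(t) = (7/12)t^3 - (7/6)t^2 - (7/12)t + 7/6
  (-8)·L_1(t) = -(4/3)t^3 + (4/3)t^2 + (16/3)t - 16/3
  8·L_2(t) = -(4/3)t^3 - (4/3)t^2 + (16/3)t + 16/3
  (-3)·L_3(t) = -(1/4)t^3 - (1/2)t^2 + (1/4)t + 1/2
Adding term by term: -(7/3)t^3 - (5/3)t^2 + (31/3)t + 5/3

p(t) = -(7/3)t^3 - (5/3)t^2 + (31/3)t + 5/3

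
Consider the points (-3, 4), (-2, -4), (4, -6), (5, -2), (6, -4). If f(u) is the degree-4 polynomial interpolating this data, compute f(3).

-503/42

L_0(3) = (5)·(-1)·(-2)·(-3)/[(-1)·(-7)·(-8)·(-9)] = -5/84
L_1(3) = (6)·(-1)·(-2)·(-3)/[(1)·(-6)·(-7)·(-8)] = 3/28
L_2(3) = (6)·(5)·(-2)·(-3)/[(7)·(6)·(-1)·(-2)] = 15/7
L_3(3) = (6)·(5)·(-1)·(-3)/[(8)·(7)·(1)·(-1)] = -45/28
L_4(3) = (6)·(5)·(-1)·(-2)/[(9)·(8)·(2)·(1)] = 5/12
Sum: 4·(-5/84) + (-4)·(3/28) + (-6)·(15/7) + (-2)·(-45/28) + (-4)·(5/12) = -503/42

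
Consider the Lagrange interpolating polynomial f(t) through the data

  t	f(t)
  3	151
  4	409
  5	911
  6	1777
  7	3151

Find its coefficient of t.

Build the Lagrange basis polynomials:
L_0(t) = (t - 4)(t - 5)(t - 6)(t - 7) / [24] = (1/24)t^4 - (11/12)t^3 + (179/24)t^2 - (319/12)t + 35
L_1(t) = (t - 3)(t - 5)(t - 6)(t - 7) / [-6] = -(1/6)t^4 + (7/2)t^3 - (161/6)t^2 + (177/2)t - 105
L_2(t) = (t - 3)(t - 4)(t - 6)(t - 7) / [4] = (1/4)t^4 - 5t^3 + (145/4)t^2 - (225/2)t + 126
L_3(t) = (t - 3)(t - 4)(t - 5)(t - 7) / [-6] = -(1/6)t^4 + (19/6)t^3 - (131/6)t^2 + (389/6)t - 70
L_4(t) = (t - 3)(t - 4)(t - 5)(t - 6) / [24] = (1/24)t^4 - (3/4)t^3 + (119/24)t^2 - (57/4)t + 15
f(t) = 151·L_0 + 409·L_1 + 911·L_2 + 1777·L_3 + 3151·L_4
Only the coefficient of t is needed; take it from each L_i and combine:
151·(-319/12) + 409·(177/2) + 911·(-225/2) + 1777·(389/6) + 3151·(-57/4) = 2

2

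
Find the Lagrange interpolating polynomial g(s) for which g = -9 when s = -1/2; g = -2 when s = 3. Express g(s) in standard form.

Build the Lagrange basis polynomials:
L_0(s) = (s - 3) / [-7/2] = -(2/7)s + 6/7
L_1(s) = (s + 1/2) / [7/2] = (2/7)s + 1/7
g(s) = (-9)·L_0 + (-2)·L_1
  (-9)·L_0(s) = (18/7)s - 54/7
  (-2)·L_1(s) = -(4/7)s - 2/7
Adding term by term: 2s - 8

g(s) = 2s - 8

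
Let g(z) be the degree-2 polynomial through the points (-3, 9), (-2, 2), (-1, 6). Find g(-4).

L_0(-4) = (-2)·(-3)/[(-1)·(-2)] = 3
L_1(-4) = (-1)·(-3)/[(1)·(-1)] = -3
L_2(-4) = (-1)·(-2)/[(2)·(1)] = 1
Sum: 9·(3) + 2·(-3) + 6·(1) = 27

27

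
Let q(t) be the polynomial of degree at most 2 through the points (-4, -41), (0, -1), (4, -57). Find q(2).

-17

Using Newton's divided-difference form:
q[-4,0] = (-1 - (-41)) / (0 - (-4)) = 10
q[0,4] = (-57 - (-1)) / (4 - 0) = -14
q[-4,0,4] = (-14 - 10) / (4 - (-4)) = -3
q(2) = -41 + 10·(6) + (-3)·(6)·(2) = -17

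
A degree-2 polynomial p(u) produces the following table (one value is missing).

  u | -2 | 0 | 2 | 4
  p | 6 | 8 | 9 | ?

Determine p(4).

9

The 3 known values determine p uniquely (degree ≤ 2).
Evaluate each Lagrange basis at u = 4:
L_0(4) = (4)·(2)/[(-2)·(-4)] = 1
L_1(4) = (6)·(2)/[(2)·(-2)] = -3
L_2(4) = (6)·(4)/[(4)·(2)] = 3
Sum: 6·(1) + 8·(-3) + 9·(3) = 9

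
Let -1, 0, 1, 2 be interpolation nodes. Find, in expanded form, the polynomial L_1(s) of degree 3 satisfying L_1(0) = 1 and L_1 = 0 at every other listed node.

L_1(s) = (s + 1)(s - 1)(s - 2) / [(1)·(-1)·(-2)]
       = (s^3 - 2s^2 - s + 2) / (2)

L_1(s) = (1/2)s^3 - s^2 - (1/2)s + 1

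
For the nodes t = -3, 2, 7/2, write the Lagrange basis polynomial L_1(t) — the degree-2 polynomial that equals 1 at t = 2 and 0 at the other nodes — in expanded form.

L_1(t) = (t + 3)(t - 7/2) / [(5)·(-3/2)]
       = (t^2 - (1/2)t - 21/2) / (-15/2)

L_1(t) = -(2/15)t^2 + (1/15)t + 7/5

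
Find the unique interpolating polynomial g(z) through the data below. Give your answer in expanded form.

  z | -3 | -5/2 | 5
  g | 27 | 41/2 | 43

L_0(z) = (z + 5/2)(z - 5) / [4] = (1/4)z^2 - (5/8)z - 25/8
L_1(z) = (z + 3)(z - 5) / [-15/4] = -(4/15)z^2 + (8/15)z + 4
L_2(z) = (z + 3)(z + 5/2) / [60] = (1/60)z^2 + (11/120)z + 1/8
g(z) = 27·L_0 + (41/2)·L_1 + 43·L_2
  27·L_0(z) = (27/4)z^2 - (135/8)z - 675/8
  (41/2)·L_1(z) = -(82/15)z^2 + (164/15)z + 82
  43·L_2(z) = (43/60)z^2 + (473/120)z + 43/8
Adding term by term: 2z^2 - 2z + 3

g(z) = 2z^2 - 2z + 3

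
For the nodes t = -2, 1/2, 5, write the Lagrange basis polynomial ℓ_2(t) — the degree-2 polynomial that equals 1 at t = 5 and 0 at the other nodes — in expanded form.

ℓ_2(t) = (2/63)t^2 + (1/21)t - 2/63

ℓ_2(t) = (t + 2)(t - 1/2) / [(7)·(9/2)]
       = (t^2 + (3/2)t - 1) / (63/2)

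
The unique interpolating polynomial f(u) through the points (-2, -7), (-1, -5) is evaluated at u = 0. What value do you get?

-3

L_0(0) = (1)/[(-1)] = -1
L_1(0) = (2)/[(1)] = 2
Sum: (-7)·(-1) + (-5)·(2) = -3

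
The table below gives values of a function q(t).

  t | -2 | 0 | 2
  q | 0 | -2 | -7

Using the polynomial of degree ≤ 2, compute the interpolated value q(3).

-85/8

Using Newton's divided-difference form:
q[-2,0] = (-2 - 0) / (0 - (-2)) = -1
q[0,2] = (-7 - (-2)) / (2 - 0) = -5/2
q[-2,0,2] = (-5/2 - (-1)) / (2 - (-2)) = -3/8
q(3) = 0 + (-1)·(5) + (-3/8)·(5)·(3) = -85/8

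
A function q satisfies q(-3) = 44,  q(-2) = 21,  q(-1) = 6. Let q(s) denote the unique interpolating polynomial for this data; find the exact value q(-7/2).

117/2

L_0(-7/2) = (-3/2)·(-5/2)/[(-1)·(-2)] = 15/8
L_1(-7/2) = (-1/2)·(-5/2)/[(1)·(-1)] = -5/4
L_2(-7/2) = (-1/2)·(-3/2)/[(2)·(1)] = 3/8
Sum: 44·(15/8) + 21·(-5/4) + 6·(3/8) = 117/2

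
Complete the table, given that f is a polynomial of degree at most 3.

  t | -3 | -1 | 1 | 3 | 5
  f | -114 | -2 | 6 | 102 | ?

The 4 known values determine f uniquely (degree ≤ 3).
L_0(5) = (6)·(4)·(2)/[(-2)·(-4)·(-6)] = -1
L_1(5) = (8)·(4)·(2)/[(2)·(-2)·(-4)] = 4
L_2(5) = (8)·(6)·(2)/[(4)·(2)·(-2)] = -6
L_3(5) = (8)·(6)·(4)/[(6)·(4)·(2)] = 4
Sum: (-114)·(-1) + (-2)·(4) + 6·(-6) + 102·(4) = 478

478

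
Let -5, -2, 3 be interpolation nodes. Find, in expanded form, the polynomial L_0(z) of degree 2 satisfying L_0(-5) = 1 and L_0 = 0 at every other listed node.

L_0(z) = (1/24)z^2 - (1/24)z - 1/4

L_0(z) = (z + 2)(z - 3) / [(-3)·(-8)]
       = (z^2 - z - 6) / (24)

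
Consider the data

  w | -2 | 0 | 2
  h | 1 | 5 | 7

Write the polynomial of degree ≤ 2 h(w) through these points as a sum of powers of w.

h(w) = -(1/4)w^2 + (3/2)w + 5

L_0(w) = w(w - 2) / [8] = (1/8)w^2 - (1/4)w
L_1(w) = (w + 2)(w - 2) / [-4] = -(1/4)w^2 + 1
L_2(w) = (w + 2)w / [8] = (1/8)w^2 + (1/4)w
h(w) = 1·L_0 + 5·L_1 + 7·L_2
  1·L_0(w) = (1/8)w^2 - (1/4)w
  5·L_1(w) = -(5/4)w^2 + 5
  7·L_2(w) = (7/8)w^2 + (7/4)w
Adding term by term: -(1/4)w^2 + (3/2)w + 5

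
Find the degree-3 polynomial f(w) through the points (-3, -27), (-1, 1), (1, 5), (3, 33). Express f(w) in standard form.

Build the Lagrange basis polynomials:
L_0(w) = (w + 1)(w - 1)(w - 3) / [-48] = -(1/48)w^3 + (1/16)w^2 + (1/48)w - 1/16
L_1(w) = (w + 3)(w - 1)(w - 3) / [16] = (1/16)w^3 - (1/16)w^2 - (9/16)w + 9/16
L_2(w) = (w + 3)(w + 1)(w - 3) / [-16] = -(1/16)w^3 - (1/16)w^2 + (9/16)w + 9/16
L_3(w) = (w + 3)(w + 1)(w - 1) / [48] = (1/48)w^3 + (1/16)w^2 - (1/48)w - 1/16
f(w) = (-27)·L_0 + 1·L_1 + 5·L_2 + 33·L_3
  (-27)·L_0(w) = (9/16)w^3 - (27/16)w^2 - (9/16)w + 27/16
  1·L_1(w) = (1/16)w^3 - (1/16)w^2 - (9/16)w + 9/16
  5·L_2(w) = -(5/16)w^3 - (5/16)w^2 + (45/16)w + 45/16
  33·L_3(w) = (11/16)w^3 + (33/16)w^2 - (11/16)w - 33/16
Adding term by term: w^3 + w + 3

f(w) = w^3 + w + 3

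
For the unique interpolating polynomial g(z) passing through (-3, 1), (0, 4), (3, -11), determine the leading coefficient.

-1

Build the Lagrange basis polynomials:
L_0(z) = z(z - 3) / [18] = (1/18)z^2 - (1/6)z
L_1(z) = (z + 3)(z - 3) / [-9] = -(1/9)z^2 + 1
L_2(z) = (z + 3)z / [18] = (1/18)z^2 + (1/6)z
g(z) = 1·L_0 + 4·L_1 + (-11)·L_2
Only the coefficient of z^2 is needed; take it from each L_i and combine:
1·(1/18) + 4·(-1/9) + (-11)·(1/18) = -1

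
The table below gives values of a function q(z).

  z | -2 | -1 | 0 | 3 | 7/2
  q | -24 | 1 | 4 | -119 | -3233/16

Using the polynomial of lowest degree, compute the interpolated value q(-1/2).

L_0(-1/2) = (1/2)·(-1/2)·(-7/2)·(-4)/[(-1)·(-2)·(-5)·(-11/2)] = -7/110
L_1(-1/2) = (3/2)·(-1/2)·(-7/2)·(-4)/[(1)·(-1)·(-4)·(-9/2)] = 7/12
L_2(-1/2) = (3/2)·(1/2)·(-7/2)·(-4)/[(2)·(1)·(-3)·(-7/2)] = 1/2
L_3(-1/2) = (3/2)·(1/2)·(-1/2)·(-4)/[(5)·(4)·(3)·(-1/2)] = -1/20
L_4(-1/2) = (3/2)·(1/2)·(-1/2)·(-7/2)/[(11/2)·(9/2)·(7/2)·(1/2)] = 1/33
Sum: (-24)·(-7/110) + 1·(7/12) + 4·(1/2) + (-119)·(-1/20) + (-3233/16)·(1/33) = 63/16

63/16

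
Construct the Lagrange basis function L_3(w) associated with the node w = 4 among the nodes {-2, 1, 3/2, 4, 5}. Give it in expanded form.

L_3(w) = -(1/45)w^4 + (11/90)w^3 + (1/45)w^2 - (41/90)w + 1/3

L_3(w) = (w + 2)(w - 1)(w - 3/2)(w - 5) / [(6)·(3)·(5/2)·(-1)]
       = (w^4 - (11/2)w^3 - w^2 + (41/2)w - 15) / (-45)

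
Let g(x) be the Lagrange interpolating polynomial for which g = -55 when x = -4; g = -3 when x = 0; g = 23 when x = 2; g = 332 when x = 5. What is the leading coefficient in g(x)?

L_0(x) = x(x - 2)(x - 5) / [-216] = -(1/216)x^3 + (7/216)x^2 - (5/108)x
L_1(x) = (x + 4)(x - 2)(x - 5) / [40] = (1/40)x^3 - (3/40)x^2 - (9/20)x + 1
L_2(x) = (x + 4)x(x - 5) / [-36] = -(1/36)x^3 + (1/36)x^2 + (5/9)x
L_3(x) = (x + 4)x(x - 2) / [135] = (1/135)x^3 + (2/135)x^2 - (8/135)x
g(x) = (-55)·L_0 + (-3)·L_1 + 23·L_2 + 332·L_3
Only the coefficient of x^3 is needed; take it from each L_i and combine:
(-55)·(-1/216) + (-3)·(1/40) + 23·(-1/36) + 332·(1/135) = 2

2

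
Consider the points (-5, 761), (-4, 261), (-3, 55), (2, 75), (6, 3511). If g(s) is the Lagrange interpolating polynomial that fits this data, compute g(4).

Evaluate each Lagrange basis at s = 4:
L_0(4) = (8)·(7)·(2)·(-2)/[(-1)·(-2)·(-7)·(-11)] = -16/11
L_1(4) = (9)·(7)·(2)·(-2)/[(1)·(-1)·(-6)·(-10)] = 21/5
L_2(4) = (9)·(8)·(2)·(-2)/[(2)·(1)·(-5)·(-9)] = -16/5
L_3(4) = (9)·(8)·(7)·(-2)/[(7)·(6)·(5)·(-4)] = 6/5
L_4(4) = (9)·(8)·(7)·(2)/[(11)·(10)·(9)·(4)] = 14/55
Sum: 761·(-16/11) + 261·(21/5) + 55·(-16/5) + 75·(6/5) + 3511·(14/55) = 797

797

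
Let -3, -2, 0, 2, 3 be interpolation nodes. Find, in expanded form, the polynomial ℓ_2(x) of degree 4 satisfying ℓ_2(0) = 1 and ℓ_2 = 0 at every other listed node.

ℓ_2(x) = (1/36)x^4 - (13/36)x^2 + 1

ℓ_2(x) = (x + 3)(x + 2)(x - 2)(x - 3) / [(3)·(2)·(-2)·(-3)]
       = (x^4 - 13x^2 + 36) / (36)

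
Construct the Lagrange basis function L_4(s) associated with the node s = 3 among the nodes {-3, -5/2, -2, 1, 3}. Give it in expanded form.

L_4(s) = (1/330)s^4 + (13/660)s^3 + (1/30)s^2 - (7/660)s - 1/22

L_4(s) = (s + 3)(s + 5/2)(s + 2)(s - 1) / [(6)·(11/2)·(5)·(2)]
       = (s^4 + (13/2)s^3 + 11s^2 - (7/2)s - 15) / (330)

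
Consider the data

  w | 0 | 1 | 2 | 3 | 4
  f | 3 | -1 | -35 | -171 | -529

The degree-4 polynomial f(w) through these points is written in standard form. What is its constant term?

3

L_0(w) = (w - 1)(w - 2)(w - 3)(w - 4) / [24] = (1/24)w^4 - (5/12)w^3 + (35/24)w^2 - (25/12)w + 1
L_1(w) = w(w - 2)(w - 3)(w - 4) / [-6] = -(1/6)w^4 + (3/2)w^3 - (13/3)w^2 + 4w
L_2(w) = w(w - 1)(w - 3)(w - 4) / [4] = (1/4)w^4 - 2w^3 + (19/4)w^2 - 3w
L_3(w) = w(w - 1)(w - 2)(w - 4) / [-6] = -(1/6)w^4 + (7/6)w^3 - (7/3)w^2 + (4/3)w
L_4(w) = w(w - 1)(w - 2)(w - 3) / [24] = (1/24)w^4 - (1/4)w^3 + (11/24)w^2 - (1/4)w
f(w) = 3·L_0 + (-1)·L_1 + (-35)·L_2 + (-171)·L_3 + (-529)·L_4
Only the constant term is needed; take it from each L_i and combine:
3·(1) + (-1)·(0) + (-35)·(0) + (-171)·(0) + (-529)·(0) = 3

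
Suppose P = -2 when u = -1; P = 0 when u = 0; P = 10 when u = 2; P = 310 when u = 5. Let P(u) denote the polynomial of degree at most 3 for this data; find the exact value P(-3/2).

-81/8

Evaluate each Lagrange basis at u = -3/2:
L_0(-3/2) = (-3/2)·(-7/2)·(-13/2)/[(-1)·(-3)·(-6)] = 91/48
L_1(-3/2) = (-1/2)·(-7/2)·(-13/2)/[(1)·(-2)·(-5)] = -91/80
L_2(-3/2) = (-1/2)·(-3/2)·(-13/2)/[(3)·(2)·(-3)] = 13/48
L_3(-3/2) = (-1/2)·(-3/2)·(-7/2)/[(6)·(5)·(3)] = -7/240
Sum: (-2)·(91/48) + 0 + 10·(13/48) + 310·(-7/240) = -81/8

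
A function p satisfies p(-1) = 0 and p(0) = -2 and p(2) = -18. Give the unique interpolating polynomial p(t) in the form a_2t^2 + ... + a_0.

L_0(t) = t(t - 2) / [3] = (1/3)t^2 - (2/3)t
L_1(t) = (t + 1)(t - 2) / [-2] = -(1/2)t^2 + (1/2)t + 1
L_2(t) = (t + 1)t / [6] = (1/6)t^2 + (1/6)t
p(t) = 0·L_0 + (-2)·L_1 + (-18)·L_2
  0·L_0(t) = 0
  (-2)·L_1(t) = t^2 - t - 2
  (-18)·L_2(t) = -3t^2 - 3t
Adding term by term: -2t^2 - 4t - 2

p(t) = -2t^2 - 4t - 2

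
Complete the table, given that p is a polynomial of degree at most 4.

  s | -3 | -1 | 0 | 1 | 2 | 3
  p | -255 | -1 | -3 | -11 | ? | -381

The 5 known values determine p uniquely (degree ≤ 4).
L_0(2) = (3)·(2)·(1)·(-1)/[(-2)·(-3)·(-4)·(-6)] = -1/24
L_1(2) = (5)·(2)·(1)·(-1)/[(2)·(-1)·(-2)·(-4)] = 5/8
L_2(2) = (5)·(3)·(1)·(-1)/[(3)·(1)·(-1)·(-3)] = -5/3
L_3(2) = (5)·(3)·(2)·(-1)/[(4)·(2)·(1)·(-2)] = 15/8
L_4(2) = (5)·(3)·(2)·(1)/[(6)·(4)·(3)·(2)] = 5/24
Sum: (-255)·(-1/24) + (-1)·(5/8) + (-3)·(-5/3) + (-11)·(15/8) + (-381)·(5/24) = -85

-85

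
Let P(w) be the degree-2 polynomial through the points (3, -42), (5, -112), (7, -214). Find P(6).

-159

Evaluate each Lagrange basis at w = 6:
L_0(6) = (1)·(-1)/[(-2)·(-4)] = -1/8
L_1(6) = (3)·(-1)/[(2)·(-2)] = 3/4
L_2(6) = (3)·(1)/[(4)·(2)] = 3/8
Sum: (-42)·(-1/8) + (-112)·(3/4) + (-214)·(3/8) = -159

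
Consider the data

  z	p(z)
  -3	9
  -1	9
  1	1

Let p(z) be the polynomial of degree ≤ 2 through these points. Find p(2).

L_0(2) = (3)·(1)/[(-2)·(-4)] = 3/8
L_1(2) = (5)·(1)/[(2)·(-2)] = -5/4
L_2(2) = (5)·(3)/[(4)·(2)] = 15/8
Sum: 9·(3/8) + 9·(-5/4) + 1·(15/8) = -6

-6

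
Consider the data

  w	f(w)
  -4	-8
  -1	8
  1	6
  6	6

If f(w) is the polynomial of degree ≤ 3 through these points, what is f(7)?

Evaluate each Lagrange basis at w = 7:
L_0(7) = (8)·(6)·(1)/[(-3)·(-5)·(-10)] = -8/25
L_1(7) = (11)·(6)·(1)/[(3)·(-2)·(-7)] = 11/7
L_2(7) = (11)·(8)·(1)/[(5)·(2)·(-5)] = -44/25
L_3(7) = (11)·(8)·(6)/[(10)·(7)·(5)] = 264/175
Sum: (-8)·(-8/25) + 8·(11/7) + 6·(-44/25) + 6·(264/175) = 2384/175

2384/175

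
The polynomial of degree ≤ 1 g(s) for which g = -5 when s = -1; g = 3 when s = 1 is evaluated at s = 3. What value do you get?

11

L_0(3) = (2)/[(-2)] = -1
L_1(3) = (4)/[(2)] = 2
Sum: (-5)·(-1) + 3·(2) = 11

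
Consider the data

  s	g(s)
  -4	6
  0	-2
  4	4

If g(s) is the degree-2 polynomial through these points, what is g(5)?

123/16

L_0(5) = (5)·(1)/[(-4)·(-8)] = 5/32
L_1(5) = (9)·(1)/[(4)·(-4)] = -9/16
L_2(5) = (9)·(5)/[(8)·(4)] = 45/32
Sum: 6·(5/32) + (-2)·(-9/16) + 4·(45/32) = 123/16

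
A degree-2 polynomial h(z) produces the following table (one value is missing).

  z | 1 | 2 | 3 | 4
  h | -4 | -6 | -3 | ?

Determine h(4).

The 3 known values determine h uniquely (degree ≤ 2).
Evaluate each Lagrange basis at z = 4:
L_0(4) = (2)·(1)/[(-1)·(-2)] = 1
L_1(4) = (3)·(1)/[(1)·(-1)] = -3
L_2(4) = (3)·(2)/[(2)·(1)] = 3
Sum: (-4)·(1) + (-6)·(-3) + (-3)·(3) = 5

5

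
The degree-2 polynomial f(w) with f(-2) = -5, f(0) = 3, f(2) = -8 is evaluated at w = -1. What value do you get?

11/8

Evaluate each Lagrange basis at w = -1:
L_0(-1) = (-1)·(-3)/[(-2)·(-4)] = 3/8
L_1(-1) = (1)·(-3)/[(2)·(-2)] = 3/4
L_2(-1) = (1)·(-1)/[(4)·(2)] = -1/8
Sum: (-5)·(3/8) + 3·(3/4) + (-8)·(-1/8) = 11/8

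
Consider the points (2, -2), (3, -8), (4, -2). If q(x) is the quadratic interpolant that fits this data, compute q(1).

Evaluate each Lagrange basis at x = 1:
L_0(1) = (-2)·(-3)/[(-1)·(-2)] = 3
L_1(1) = (-1)·(-3)/[(1)·(-1)] = -3
L_2(1) = (-1)·(-2)/[(2)·(1)] = 1
Sum: (-2)·(3) + (-8)·(-3) + (-2)·(1) = 16

16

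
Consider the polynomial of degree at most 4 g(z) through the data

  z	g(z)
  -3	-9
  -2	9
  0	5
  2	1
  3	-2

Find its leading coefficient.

L_0(z) = (z + 2)z(z - 2)(z - 3) / [90] = (1/90)z^4 - (1/30)z^3 - (2/45)z^2 + (2/15)z
L_1(z) = (z + 3)z(z - 2)(z - 3) / [-40] = -(1/40)z^4 + (1/20)z^3 + (9/40)z^2 - (9/20)z
L_2(z) = (z + 3)(z + 2)(z - 2)(z - 3) / [36] = (1/36)z^4 - (13/36)z^2 + 1
L_3(z) = (z + 3)(z + 2)z(z - 3) / [-40] = -(1/40)z^4 - (1/20)z^3 + (9/40)z^2 + (9/20)z
L_4(z) = (z + 3)(z + 2)z(z - 2) / [90] = (1/90)z^4 + (1/30)z^3 - (2/45)z^2 - (2/15)z
g(z) = (-9)·L_0 + 9·L_1 + 5·L_2 + 1·L_3 + (-2)·L_4
Only the coefficient of z^4 is needed; take it from each L_i and combine:
(-9)·(1/90) + 9·(-1/40) + 5·(1/36) + 1·(-1/40) + (-2)·(1/90) = -7/30

-7/30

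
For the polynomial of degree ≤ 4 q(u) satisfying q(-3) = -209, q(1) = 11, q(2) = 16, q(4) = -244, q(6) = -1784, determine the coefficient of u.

2

Build the Lagrange basis polynomials:
L_0(u) = (u - 1)(u - 2)(u - 4)(u - 6) / [1260] = (1/1260)u^4 - (13/1260)u^3 + (2/45)u^2 - (23/315)u + 4/105
L_1(u) = (u + 3)(u - 2)(u - 4)(u - 6) / [-60] = -(1/60)u^4 + (3/20)u^3 - (2/15)u^2 - (7/5)u + 12/5
L_2(u) = (u + 3)(u - 1)(u - 4)(u - 6) / [40] = (1/40)u^4 - (1/5)u^3 + (1/40)u^2 + (39/20)u - 9/5
L_3(u) = (u + 3)(u - 1)(u - 2)(u - 6) / [-84] = -(1/84)u^4 + (1/14)u^3 + (1/12)u^2 - (4/7)u + 3/7
L_4(u) = (u + 3)(u - 1)(u - 2)(u - 4) / [360] = (1/360)u^4 - (1/90)u^3 - (7/360)u^2 + (17/180)u - 1/15
q(u) = (-209)·L_0 + 11·L_1 + 16·L_2 + (-244)·L_3 + (-1784)·L_4
Only the coefficient of u is needed; take it from each L_i and combine:
(-209)·(-23/315) + 11·(-7/5) + 16·(39/20) + (-244)·(-4/7) + (-1784)·(17/180) = 2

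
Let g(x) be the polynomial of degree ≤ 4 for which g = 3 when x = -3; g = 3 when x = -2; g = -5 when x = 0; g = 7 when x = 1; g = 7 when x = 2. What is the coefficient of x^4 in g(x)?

Build the Lagrange basis polynomials:
L_0(x) = (x + 2)x(x - 1)(x - 2) / [60] = (1/60)x^4 - (1/60)x^3 - (1/15)x^2 + (1/15)x
L_1(x) = (x + 3)x(x - 1)(x - 2) / [-24] = -(1/24)x^4 + (7/24)x^2 - (1/4)x
L_2(x) = (x + 3)(x + 2)(x - 1)(x - 2) / [12] = (1/12)x^4 + (1/6)x^3 - (7/12)x^2 - (2/3)x + 1
L_3(x) = (x + 3)(x + 2)x(x - 2) / [-12] = -(1/12)x^4 - (1/4)x^3 + (1/3)x^2 + x
L_4(x) = (x + 3)(x + 2)x(x - 1) / [40] = (1/40)x^4 + (1/10)x^3 + (1/40)x^2 - (3/20)x
g(x) = 3·L_0 + 3·L_1 + (-5)·L_2 + 7·L_3 + 7·L_4
Only the coefficient of x^4 is needed; take it from each L_i and combine:
3·(1/60) + 3·(-1/24) + (-5)·(1/12) + 7·(-1/12) + 7·(1/40) = -9/10

-9/10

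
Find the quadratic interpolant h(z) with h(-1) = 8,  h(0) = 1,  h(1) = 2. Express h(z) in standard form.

h(z) = 4z^2 - 3z + 1

L_0(z) = z(z - 1) / [2] = (1/2)z^2 - (1/2)z
L_1(z) = (z + 1)(z - 1) / [-1] = -z^2 + 1
L_2(z) = (z + 1)z / [2] = (1/2)z^2 + (1/2)z
h(z) = 8·L_0 + 1·L_1 + 2·L_2
  8·L_0(z) = 4z^2 - 4z
  1·L_1(z) = -z^2 + 1
  2·L_2(z) = z^2 + z
Adding term by term: 4z^2 - 3z + 1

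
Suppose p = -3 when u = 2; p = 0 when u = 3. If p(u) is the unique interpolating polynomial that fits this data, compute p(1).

-6

Evaluate each Lagrange basis at u = 1:
L_0(1) = (-2)/[(-1)] = 2
L_1(1) = (-1)/[(1)] = -1
Sum: (-3)·(2) + 0 = -6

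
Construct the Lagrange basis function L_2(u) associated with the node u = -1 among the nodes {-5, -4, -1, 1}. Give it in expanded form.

L_2(u) = -(1/24)u^3 - (1/3)u^2 - (11/24)u + 5/6

L_2(u) = (u + 5)(u + 4)(u - 1) / [(4)·(3)·(-2)]
       = (u^3 + 8u^2 + 11u - 20) / (-24)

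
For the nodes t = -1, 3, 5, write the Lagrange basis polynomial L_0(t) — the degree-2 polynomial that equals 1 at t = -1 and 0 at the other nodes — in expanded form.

L_0(t) = (1/24)t^2 - (1/3)t + 5/8

L_0(t) = (t - 3)(t - 5) / [(-4)·(-6)]
       = (t^2 - 8t + 15) / (24)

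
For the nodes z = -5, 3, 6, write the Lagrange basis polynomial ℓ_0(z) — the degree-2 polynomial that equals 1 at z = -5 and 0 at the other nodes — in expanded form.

ℓ_0(z) = (1/88)z^2 - (9/88)z + 9/44

ℓ_0(z) = (z - 3)(z - 6) / [(-8)·(-11)]
       = (z^2 - 9z + 18) / (88)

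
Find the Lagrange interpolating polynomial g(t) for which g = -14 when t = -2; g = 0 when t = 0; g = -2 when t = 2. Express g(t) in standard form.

g(t) = -2t^2 + 3t

L_0(t) = t(t - 2) / [8] = (1/8)t^2 - (1/4)t
L_1(t) = (t + 2)(t - 2) / [-4] = -(1/4)t^2 + 1
L_2(t) = (t + 2)t / [8] = (1/8)t^2 + (1/4)t
g(t) = (-14)·L_0 + 0·L_1 + (-2)·L_2
  (-14)·L_0(t) = -(7/4)t^2 + (7/2)t
  0·L_1(t) = 0
  (-2)·L_2(t) = -(1/4)t^2 - (1/2)t
Adding term by term: -2t^2 + 3t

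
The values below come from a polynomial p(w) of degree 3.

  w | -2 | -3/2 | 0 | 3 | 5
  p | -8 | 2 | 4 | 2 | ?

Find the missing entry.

1006/9

The 4 known values determine p uniquely (degree ≤ 3).
Evaluate each Lagrange basis at w = 5:
L_0(5) = (13/2)·(5)·(2)/[(-1/2)·(-2)·(-5)] = -13
L_1(5) = (7)·(5)·(2)/[(1/2)·(-3/2)·(-9/2)] = 560/27
L_2(5) = (7)·(13/2)·(2)/[(2)·(3/2)·(-3)] = -91/9
L_3(5) = (7)·(13/2)·(5)/[(5)·(9/2)·(3)] = 91/27
Sum: (-8)·(-13) + 2·(560/27) + 4·(-91/9) + 2·(91/27) = 1006/9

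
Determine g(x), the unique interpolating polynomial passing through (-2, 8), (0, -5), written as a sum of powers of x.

g(x) = -(13/2)x - 5

Build the Lagrange basis polynomials:
L_0(x) = x / [-2] = -(1/2)x
L_1(x) = (x + 2) / [2] = (1/2)x + 1
g(x) = 8·L_0 + (-5)·L_1
  8·L_0(x) = -4x
  (-5)·L_1(x) = -(5/2)x - 5
Adding term by term: -(13/2)x - 5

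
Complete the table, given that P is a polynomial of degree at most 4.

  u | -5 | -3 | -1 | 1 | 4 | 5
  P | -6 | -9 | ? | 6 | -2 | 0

67/36

The 5 known values determine P uniquely (degree ≤ 4).
Evaluate each Lagrange basis at u = -1:
L_0(-1) = (2)·(-2)·(-5)·(-6)/[(-2)·(-6)·(-9)·(-10)] = -1/9
L_1(-1) = (4)·(-2)·(-5)·(-6)/[(2)·(-4)·(-7)·(-8)] = 15/28
L_2(-1) = (4)·(2)·(-5)·(-6)/[(6)·(4)·(-3)·(-4)] = 5/6
L_3(-1) = (4)·(2)·(-2)·(-6)/[(9)·(7)·(3)·(-1)] = -32/63
L_4(-1) = (4)·(2)·(-2)·(-5)/[(10)·(8)·(4)·(1)] = 1/4
Sum: (-6)·(-1/9) + (-9)·(15/28) + 6·(5/6) + (-2)·(-32/63) + 0 = 67/36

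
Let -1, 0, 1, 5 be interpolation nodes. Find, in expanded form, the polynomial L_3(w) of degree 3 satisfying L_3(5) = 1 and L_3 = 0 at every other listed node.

L_3(w) = (w + 1)w(w - 1) / [(6)·(5)·(4)]
       = (w^3 - w) / (120)

L_3(w) = (1/120)w^3 - (1/120)w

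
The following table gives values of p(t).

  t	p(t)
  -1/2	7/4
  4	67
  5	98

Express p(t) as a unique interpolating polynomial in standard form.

L_0(t) = (t - 4)(t - 5) / [99/4] = (4/99)t^2 - (4/11)t + 80/99
L_1(t) = (t + 1/2)(t - 5) / [-9/2] = -(2/9)t^2 + t + 5/9
L_2(t) = (t + 1/2)(t - 4) / [11/2] = (2/11)t^2 - (7/11)t - 4/11
p(t) = (7/4)·L_0 + 67·L_1 + 98·L_2
  (7/4)·L_0(t) = (7/99)t^2 - (7/11)t + 140/99
  67·L_1(t) = -(134/9)t^2 + 67t + 335/9
  98·L_2(t) = (196/11)t^2 - (686/11)t - 392/11
Adding term by term: 3t^2 + 4t + 3

p(t) = 3t^2 + 4t + 3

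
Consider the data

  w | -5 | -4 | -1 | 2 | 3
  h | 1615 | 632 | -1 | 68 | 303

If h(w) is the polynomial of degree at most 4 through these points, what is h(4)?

904

L_0(4) = (8)·(5)·(2)·(1)/[(-1)·(-4)·(-7)·(-8)] = 5/14
L_1(4) = (9)·(5)·(2)·(1)/[(1)·(-3)·(-6)·(-7)] = -5/7
L_2(4) = (9)·(8)·(2)·(1)/[(4)·(3)·(-3)·(-4)] = 1
L_3(4) = (9)·(8)·(5)·(1)/[(7)·(6)·(3)·(-1)] = -20/7
L_4(4) = (9)·(8)·(5)·(2)/[(8)·(7)·(4)·(1)] = 45/14
Sum: 1615·(5/14) + 632·(-5/7) + (-1)·(1) + 68·(-20/7) + 303·(45/14) = 904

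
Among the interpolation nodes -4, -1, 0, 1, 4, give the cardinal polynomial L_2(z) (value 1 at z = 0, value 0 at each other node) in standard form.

L_2(z) = (z + 4)(z + 1)(z - 1)(z - 4) / [(4)·(1)·(-1)·(-4)]
       = (z^4 - 17z^2 + 16) / (16)

L_2(z) = (1/16)z^4 - (17/16)z^2 + 1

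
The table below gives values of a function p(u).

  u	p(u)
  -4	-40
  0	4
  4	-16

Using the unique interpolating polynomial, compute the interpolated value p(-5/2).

Evaluate each Lagrange basis at u = -5/2:
L_0(-5/2) = (-5/2)·(-13/2)/[(-4)·(-8)] = 65/128
L_1(-5/2) = (3/2)·(-13/2)/[(4)·(-4)] = 39/64
L_2(-5/2) = (3/2)·(-5/2)/[(8)·(4)] = -15/128
Sum: (-40)·(65/128) + 4·(39/64) + (-16)·(-15/128) = -16

-16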